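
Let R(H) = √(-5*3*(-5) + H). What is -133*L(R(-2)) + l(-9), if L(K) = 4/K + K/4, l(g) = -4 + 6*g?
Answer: -58 - 11837*√73/292 ≈ -404.35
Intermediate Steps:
R(H) = √(75 + H) (R(H) = √(-15*(-5) + H) = √(75 + H))
L(K) = 4/K + K/4 (L(K) = 4/K + K*(¼) = 4/K + K/4)
-133*L(R(-2)) + l(-9) = -133*(4/(√(75 - 2)) + √(75 - 2)/4) + (-4 + 6*(-9)) = -133*(4/(√73) + √73/4) + (-4 - 54) = -133*(4*(√73/73) + √73/4) - 58 = -133*(4*√73/73 + √73/4) - 58 = -11837*√73/292 - 58 = -58 - 11837*√73/292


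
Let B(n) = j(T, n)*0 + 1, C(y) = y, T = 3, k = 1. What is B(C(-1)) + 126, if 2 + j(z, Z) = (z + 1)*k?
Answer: 127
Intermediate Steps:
j(z, Z) = -1 + z (j(z, Z) = -2 + (z + 1)*1 = -2 + (1 + z)*1 = -2 + (1 + z) = -1 + z)
B(n) = 1 (B(n) = (-1 + 3)*0 + 1 = 2*0 + 1 = 0 + 1 = 1)
B(C(-1)) + 126 = 1 + 126 = 127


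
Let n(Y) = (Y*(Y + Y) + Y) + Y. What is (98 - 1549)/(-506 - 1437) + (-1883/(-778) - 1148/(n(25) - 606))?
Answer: 793589413/524543938 ≈ 1.5129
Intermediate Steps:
n(Y) = 2*Y + 2*Y² (n(Y) = (Y*(2*Y) + Y) + Y = (2*Y² + Y) + Y = (Y + 2*Y²) + Y = 2*Y + 2*Y²)
(98 - 1549)/(-506 - 1437) + (-1883/(-778) - 1148/(n(25) - 606)) = (98 - 1549)/(-506 - 1437) + (-1883/(-778) - 1148/(2*25*(1 + 25) - 606)) = -1451/(-1943) + (-1883*(-1/778) - 1148/(2*25*26 - 606)) = -1451*(-1/1943) + (1883/778 - 1148/(1300 - 606)) = 1451/1943 + (1883/778 - 1148/694) = 1451/1943 + (1883/778 - 1148*1/694) = 1451/1943 + (1883/778 - 574/347) = 1451/1943 + 206829/269966 = 793589413/524543938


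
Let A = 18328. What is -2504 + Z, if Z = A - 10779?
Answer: 5045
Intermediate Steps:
Z = 7549 (Z = 18328 - 10779 = 7549)
-2504 + Z = -2504 + 7549 = 5045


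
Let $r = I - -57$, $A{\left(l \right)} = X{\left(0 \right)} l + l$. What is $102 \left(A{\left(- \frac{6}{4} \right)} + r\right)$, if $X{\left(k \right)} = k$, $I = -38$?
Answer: $1785$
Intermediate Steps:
$A{\left(l \right)} = l$ ($A{\left(l \right)} = 0 l + l = 0 + l = l$)
$r = 19$ ($r = -38 - -57 = -38 + 57 = 19$)
$102 \left(A{\left(- \frac{6}{4} \right)} + r\right) = 102 \left(- \frac{6}{4} + 19\right) = 102 \left(\left(-6\right) \frac{1}{4} + 19\right) = 102 \left(- \frac{3}{2} + 19\right) = 102 \cdot \frac{35}{2} = 1785$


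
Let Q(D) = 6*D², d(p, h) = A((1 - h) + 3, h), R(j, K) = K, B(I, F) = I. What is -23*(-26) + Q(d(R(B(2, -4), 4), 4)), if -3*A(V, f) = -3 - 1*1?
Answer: 1826/3 ≈ 608.67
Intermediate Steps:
A(V, f) = 4/3 (A(V, f) = -(-3 - 1*1)/3 = -(-3 - 1)/3 = -⅓*(-4) = 4/3)
d(p, h) = 4/3
-23*(-26) + Q(d(R(B(2, -4), 4), 4)) = -23*(-26) + 6*(4/3)² = 598 + 6*(16/9) = 598 + 32/3 = 1826/3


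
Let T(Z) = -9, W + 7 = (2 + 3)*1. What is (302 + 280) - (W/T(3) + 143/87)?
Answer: 151415/261 ≈ 580.13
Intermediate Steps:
W = -2 (W = -7 + (2 + 3)*1 = -7 + 5*1 = -7 + 5 = -2)
(302 + 280) - (W/T(3) + 143/87) = (302 + 280) - (-2/(-9) + 143/87) = 582 - (-2*(-⅑) + 143*(1/87)) = 582 - (2/9 + 143/87) = 582 - 1*487/261 = 582 - 487/261 = 151415/261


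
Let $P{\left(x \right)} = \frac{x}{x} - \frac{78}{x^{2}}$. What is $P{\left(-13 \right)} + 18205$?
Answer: $\frac{236672}{13} \approx 18206.0$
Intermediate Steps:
$P{\left(x \right)} = 1 - \frac{78}{x^{2}}$
$P{\left(-13 \right)} + 18205 = \left(1 - \frac{78}{169}\right) + 18205 = \left(1 - \frac{6}{13}\right) + 18205 = \frac{7}{13} + 18205 = \frac{236672}{13}$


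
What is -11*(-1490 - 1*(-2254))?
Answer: -8404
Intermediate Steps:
-11*(-1490 - 1*(-2254)) = -11*(-1490 + 2254) = -11*764 = -8404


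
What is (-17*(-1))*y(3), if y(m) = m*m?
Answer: 153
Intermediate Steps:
y(m) = m**2
(-17*(-1))*y(3) = -17*(-1)*3**2 = 17*9 = 153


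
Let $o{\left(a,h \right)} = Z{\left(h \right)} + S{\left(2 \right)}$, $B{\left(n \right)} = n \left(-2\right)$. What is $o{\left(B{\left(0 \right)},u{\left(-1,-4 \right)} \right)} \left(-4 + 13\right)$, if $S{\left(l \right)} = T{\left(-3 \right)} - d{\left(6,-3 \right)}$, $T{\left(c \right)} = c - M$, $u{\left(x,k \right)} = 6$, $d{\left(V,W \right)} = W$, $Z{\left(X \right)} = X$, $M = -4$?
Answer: $90$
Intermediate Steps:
$T{\left(c \right)} = 4 + c$ ($T{\left(c \right)} = c - -4 = c + 4 = 4 + c$)
$S{\left(l \right)} = 4$ ($S{\left(l \right)} = \left(4 - 3\right) - -3 = 1 + 3 = 4$)
$B{\left(n \right)} = - 2 n$
$o{\left(a,h \right)} = 4 + h$ ($o{\left(a,h \right)} = h + 4 = 4 + h$)
$o{\left(B{\left(0 \right)},u{\left(-1,-4 \right)} \right)} \left(-4 + 13\right) = \left(4 + 6\right) \left(-4 + 13\right) = 10 \cdot 9 = 90$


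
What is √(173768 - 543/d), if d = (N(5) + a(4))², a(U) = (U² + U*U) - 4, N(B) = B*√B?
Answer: √(173768 - 543/(28 + 5*√5)²) ≈ 416.85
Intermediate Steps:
N(B) = B^(3/2)
a(U) = -4 + 2*U² (a(U) = (U² + U²) - 4 = 2*U² - 4 = -4 + 2*U²)
d = (28 + 5*√5)² (d = (5^(3/2) + (-4 + 2*4²))² = (5*√5 + (-4 + 2*16))² = (5*√5 + (-4 + 32))² = (5*√5 + 28)² = (28 + 5*√5)² ≈ 1535.1)
√(173768 - 543/d) = √(173768 - 543/(909 + 280*√5))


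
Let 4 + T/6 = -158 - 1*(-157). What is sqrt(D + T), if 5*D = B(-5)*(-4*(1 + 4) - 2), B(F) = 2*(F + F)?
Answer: sqrt(58) ≈ 7.6158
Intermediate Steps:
B(F) = 4*F (B(F) = 2*(2*F) = 4*F)
D = 88 (D = ((4*(-5))*(-4*(1 + 4) - 2))/5 = (-20*(-4*5 - 2))/5 = (-20*(-20 - 2))/5 = (-20*(-22))/5 = (1/5)*440 = 88)
T = -30 (T = -24 + 6*(-158 - 1*(-157)) = -24 + 6*(-158 + 157) = -24 + 6*(-1) = -24 - 6 = -30)
sqrt(D + T) = sqrt(88 - 30) = sqrt(58)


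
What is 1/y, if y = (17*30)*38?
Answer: 1/19380 ≈ 5.1600e-5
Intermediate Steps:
y = 19380 (y = 510*38 = 19380)
1/y = 1/19380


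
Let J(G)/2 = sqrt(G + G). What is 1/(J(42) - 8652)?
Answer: -103/891152 - sqrt(21)/18714192 ≈ -0.00011583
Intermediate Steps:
J(G) = 2*sqrt(2)*sqrt(G) (J(G) = 2*sqrt(G + G) = 2*sqrt(2*G) = 2*(sqrt(2)*sqrt(G)) = 2*sqrt(2)*sqrt(G))
1/(J(42) - 8652) = 1/(2*sqrt(2)*sqrt(42) - 8652) = 1/(4*sqrt(21) - 8652) = 1/(-8652 + 4*sqrt(21))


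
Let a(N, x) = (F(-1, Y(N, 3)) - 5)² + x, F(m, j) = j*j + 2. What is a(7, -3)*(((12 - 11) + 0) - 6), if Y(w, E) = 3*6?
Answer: -515190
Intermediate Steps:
Y(w, E) = 18
F(m, j) = 2 + j² (F(m, j) = j² + 2 = 2 + j²)
a(N, x) = 103041 + x (a(N, x) = ((2 + 18²) - 5)² + x = ((2 + 324) - 5)² + x = (326 - 5)² + x = 321² + x = 103041 + x)
a(7, -3)*(((12 - 11) + 0) - 6) = (103041 - 3)*(((12 - 11) + 0) - 6) = 103038*((1 + 0) - 6) = 103038*(1 - 6) = 103038*(-5) = -515190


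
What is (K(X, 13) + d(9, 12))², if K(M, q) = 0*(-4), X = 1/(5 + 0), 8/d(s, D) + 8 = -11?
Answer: 64/361 ≈ 0.17729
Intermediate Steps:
d(s, D) = -8/19 (d(s, D) = 8/(-8 - 11) = 8/(-19) = 8*(-1/19) = -8/19)
X = ⅕ (X = 1/5 = ⅕ ≈ 0.20000)
K(M, q) = 0
(K(X, 13) + d(9, 12))² = (0 - 8/19)² = (-8/19)² = 64/361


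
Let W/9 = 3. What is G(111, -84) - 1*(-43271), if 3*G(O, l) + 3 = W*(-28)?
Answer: 43018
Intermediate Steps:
W = 27 (W = 9*3 = 27)
G(O, l) = -253 (G(O, l) = -1 + (27*(-28))/3 = -1 + (⅓)*(-756) = -1 - 252 = -253)
G(111, -84) - 1*(-43271) = -253 - 1*(-43271) = -253 + 43271 = 43018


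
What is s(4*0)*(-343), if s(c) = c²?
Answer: 0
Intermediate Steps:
s(4*0)*(-343) = (4*0)²*(-343) = 0²*(-343) = 0*(-343) = 0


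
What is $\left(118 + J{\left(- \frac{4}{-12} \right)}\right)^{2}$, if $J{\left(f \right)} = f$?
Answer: $\frac{126025}{9} \approx 14003.0$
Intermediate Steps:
$\left(118 + J{\left(- \frac{4}{-12} \right)}\right)^{2} = \left(118 - \frac{4}{-12}\right)^{2} = \left(118 - - \frac{1}{3}\right)^{2} = \left(118 + \frac{1}{3}\right)^{2} = \left(\frac{355}{3}\right)^{2} = \frac{126025}{9}$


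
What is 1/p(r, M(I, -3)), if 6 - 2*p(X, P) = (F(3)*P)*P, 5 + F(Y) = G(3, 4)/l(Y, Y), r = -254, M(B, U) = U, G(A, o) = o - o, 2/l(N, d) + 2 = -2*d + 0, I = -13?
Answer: 2/51 ≈ 0.039216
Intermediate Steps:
l(N, d) = 2/(-2 - 2*d) (l(N, d) = 2/(-2 + (-2*d + 0)) = 2/(-2 - 2*d))
G(A, o) = 0
F(Y) = -5 (F(Y) = -5 + 0/((-1/(1 + Y))) = -5 + 0*(-1 - Y) = -5 + 0 = -5)
p(X, P) = 3 + 5*P²/2 (p(X, P) = 3 - (-5*P)*P/2 = 3 - (-5)*P²/2 = 3 + 5*P²/2)
1/p(r, M(I, -3)) = 1/(3 + (5/2)*(-3)²) = 1/(3 + (5/2)*9) = 1/(3 + 45/2) = 1/(51/2) = 2/51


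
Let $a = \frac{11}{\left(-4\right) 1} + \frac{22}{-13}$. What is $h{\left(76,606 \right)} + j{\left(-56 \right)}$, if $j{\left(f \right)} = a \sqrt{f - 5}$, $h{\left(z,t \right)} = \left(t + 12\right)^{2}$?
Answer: $381924 - \frac{231 i \sqrt{61}}{52} \approx 3.8192 \cdot 10^{5} - 34.696 i$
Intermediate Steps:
$h{\left(z,t \right)} = \left(12 + t\right)^{2}$
$a = - \frac{231}{52}$ ($a = \frac{11}{-4} + 22 \left(- \frac{1}{13}\right) = 11 \left(- \frac{1}{4}\right) - \frac{22}{13} = - \frac{11}{4} - \frac{22}{13} = - \frac{231}{52} \approx -4.4423$)
$j{\left(f \right)} = - \frac{231 \sqrt{-5 + f}}{52}$ ($j{\left(f \right)} = - \frac{231 \sqrt{f - 5}}{52} = - \frac{231 \sqrt{-5 + f}}{52}$)
$h{\left(76,606 \right)} + j{\left(-56 \right)} = \left(12 + 606\right)^{2} - \frac{231 \sqrt{-5 - 56}}{52} = 618^{2} - \frac{231 \sqrt{-61}}{52} = 381924 - \frac{231 i \sqrt{61}}{52}$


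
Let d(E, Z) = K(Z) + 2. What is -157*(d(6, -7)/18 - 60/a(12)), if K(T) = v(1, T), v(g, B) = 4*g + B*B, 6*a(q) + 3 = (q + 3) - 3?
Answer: 104405/18 ≈ 5800.3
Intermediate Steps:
a(q) = -½ + q/6 (a(q) = -½ + ((q + 3) - 3)/6 = -½ + ((3 + q) - 3)/6 = -½ + q/6)
v(g, B) = B² + 4*g (v(g, B) = 4*g + B² = B² + 4*g)
K(T) = 4 + T² (K(T) = T² + 4*1 = T² + 4 = 4 + T²)
d(E, Z) = 6 + Z² (d(E, Z) = (4 + Z²) + 2 = 6 + Z²)
-157*(d(6, -7)/18 - 60/a(12)) = -157*((6 + (-7)²)/18 - 60/(-½ + (⅙)*12)) = -157*((6 + 49)*(1/18) - 60/(-½ + 2)) = -157*(55*(1/18) - 60/3/2) = -157*(55/18 - 60*⅔) = -157*(55/18 - 40) = -157*(-665/18) = 104405/18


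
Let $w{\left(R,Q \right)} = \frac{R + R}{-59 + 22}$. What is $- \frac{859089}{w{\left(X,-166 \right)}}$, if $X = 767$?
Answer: $\frac{31786293}{1534} \approx 20721.0$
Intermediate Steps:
$w{\left(R,Q \right)} = - \frac{2 R}{37}$ ($w{\left(R,Q \right)} = \frac{2 R}{-37} = 2 R \left(- \frac{1}{37}\right) = - \frac{2 R}{37}$)
$- \frac{859089}{w{\left(X,-166 \right)}} = - \frac{859089}{\left(- \frac{2}{37}\right) 767} = - \frac{859089}{- \frac{1534}{37}} = \left(-859089\right) \left(- \frac{37}{1534}\right) = \frac{31786293}{1534}$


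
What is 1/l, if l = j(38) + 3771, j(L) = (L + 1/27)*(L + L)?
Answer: 27/179869 ≈ 0.00015011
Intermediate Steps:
j(L) = 2*L*(1/27 + L) (j(L) = (L + 1/27)*(2*L) = (1/27 + L)*(2*L) = 2*L*(1/27 + L))
l = 179869/27 (l = (2/27)*38*(1 + 27*38) + 3771 = (2/27)*38*(1 + 1026) + 3771 = (2/27)*38*1027 + 3771 = 78052/27 + 3771 = 179869/27 ≈ 6661.8)
1/l = 1/(179869/27) = 27/179869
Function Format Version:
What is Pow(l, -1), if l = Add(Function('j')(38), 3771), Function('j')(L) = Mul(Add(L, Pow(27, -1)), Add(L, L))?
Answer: Rational(27, 179869) ≈ 0.00015011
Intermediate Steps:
Function('j')(L) = Mul(2, L, Add(Rational(1, 27), L)) (Function('j')(L) = Mul(Add(L, Rational(1, 27)), Mul(2, L)) = Mul(Add(Rational(1, 27), L), Mul(2, L)) = Mul(2, L, Add(Rational(1, 27), L)))
l = Rational(179869, 27) (l = Add(Mul(Rational(2, 27), 38, Add(1, Mul(27, 38))), 3771) = Add(Mul(Rational(2, 27), 38, Add(1, 1026)), 3771) = Add(Mul(Rational(2, 27), 38, 1027), 3771) = Add(Rational(78052, 27), 3771) = Rational(179869, 27) ≈ 6661.8)
Pow(l, -1) = Pow(Rational(179869, 27), -1) = Rational(27, 179869)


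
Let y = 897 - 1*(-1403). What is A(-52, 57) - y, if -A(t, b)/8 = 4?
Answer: -2332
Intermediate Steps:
A(t, b) = -32 (A(t, b) = -8*4 = -32)
y = 2300 (y = 897 + 1403 = 2300)
A(-52, 57) - y = -32 - 1*2300 = -32 - 2300 = -2332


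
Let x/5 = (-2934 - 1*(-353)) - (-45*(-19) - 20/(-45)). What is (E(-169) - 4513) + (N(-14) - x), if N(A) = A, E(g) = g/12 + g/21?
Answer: 3183539/252 ≈ 12633.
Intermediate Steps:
E(g) = 11*g/84 (E(g) = g*(1/12) + g*(1/21) = g/12 + g/21 = 11*g/84)
x = -154640/9 (x = 5*((-2934 - 1*(-353)) - (-45*(-19) - 20/(-45))) = 5*((-2934 + 353) - (855 - 20*(-1/45))) = 5*(-2581 - (855 + 4/9)) = 5*(-2581 - 1*7699/9) = 5*(-2581 - 7699/9) = 5*(-30928/9) = -154640/9 ≈ -17182.)
(E(-169) - 4513) + (N(-14) - x) = ((11/84)*(-169) - 4513) + (-14 - 1*(-154640/9)) = (-1859/84 - 4513) + (-14 + 154640/9) = -380951/84 + 154514/9 = 3183539/252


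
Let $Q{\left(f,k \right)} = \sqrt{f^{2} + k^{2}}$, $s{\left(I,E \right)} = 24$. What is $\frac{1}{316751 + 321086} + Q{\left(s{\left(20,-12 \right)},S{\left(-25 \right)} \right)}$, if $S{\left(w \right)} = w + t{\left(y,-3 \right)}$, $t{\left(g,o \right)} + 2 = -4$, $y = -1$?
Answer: $\frac{1}{637837} + \sqrt{1537} \approx 39.205$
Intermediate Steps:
$t{\left(g,o \right)} = -6$ ($t{\left(g,o \right)} = -2 - 4 = -6$)
$S{\left(w \right)} = -6 + w$ ($S{\left(w \right)} = w - 6 = -6 + w$)
$\frac{1}{316751 + 321086} + Q{\left(s{\left(20,-12 \right)},S{\left(-25 \right)} \right)} = \frac{1}{316751 + 321086} + \sqrt{24^{2} + \left(-6 - 25\right)^{2}} = \frac{1}{637837} + \sqrt{576 + \left(-31\right)^{2}} = \frac{1}{637837} + \sqrt{576 + 961} = \frac{1}{637837} + \sqrt{1537}$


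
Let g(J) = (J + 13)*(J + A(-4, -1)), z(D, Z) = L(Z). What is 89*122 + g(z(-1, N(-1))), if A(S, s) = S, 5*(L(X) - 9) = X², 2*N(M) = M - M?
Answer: 10968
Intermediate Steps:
N(M) = 0 (N(M) = (M - M)/2 = (½)*0 = 0)
L(X) = 9 + X²/5
z(D, Z) = 9 + Z²/5
g(J) = (-4 + J)*(13 + J) (g(J) = (J + 13)*(J - 4) = (13 + J)*(-4 + J) = (-4 + J)*(13 + J))
89*122 + g(z(-1, N(-1))) = 89*122 + (-52 + (9 + (⅕)*0²)² + 9*(9 + (⅕)*0²)) = 10858 + (-52 + (9 + (⅕)*0)² + 9*(9 + (⅕)*0)) = 10858 + (-52 + (9 + 0)² + 9*(9 + 0)) = 10858 + (-52 + 9² + 9*9) = 10858 + (-52 + 81 + 81) = 10858 + 110 = 10968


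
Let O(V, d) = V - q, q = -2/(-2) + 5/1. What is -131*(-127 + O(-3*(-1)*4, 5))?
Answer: 15851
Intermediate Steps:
q = 6 (q = -2*(-½) + 5*1 = 1 + 5 = 6)
O(V, d) = -6 + V (O(V, d) = V - 1*6 = V - 6 = -6 + V)
-131*(-127 + O(-3*(-1)*4, 5)) = -131*(-127 + (-6 - 3*(-1)*4)) = -131*(-127 + (-6 + 3*4)) = -131*(-127 + (-6 + 12)) = -131*(-127 + 6) = -131*(-121) = 15851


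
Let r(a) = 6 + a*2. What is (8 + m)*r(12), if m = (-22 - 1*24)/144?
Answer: 2765/12 ≈ 230.42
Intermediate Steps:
r(a) = 6 + 2*a
m = -23/72 (m = (-22 - 24)*(1/144) = -46*1/144 = -23/72 ≈ -0.31944)
(8 + m)*r(12) = (8 - 23/72)*(6 + 2*12) = 553*(6 + 24)/72 = (553/72)*30 = 2765/12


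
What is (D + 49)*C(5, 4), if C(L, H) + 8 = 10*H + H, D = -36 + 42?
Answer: 1980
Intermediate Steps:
D = 6
C(L, H) = -8 + 11*H (C(L, H) = -8 + (10*H + H) = -8 + 11*H)
(D + 49)*C(5, 4) = (6 + 49)*(-8 + 11*4) = 55*(-8 + 44) = 55*36 = 1980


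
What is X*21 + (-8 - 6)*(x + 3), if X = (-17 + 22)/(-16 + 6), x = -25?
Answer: 595/2 ≈ 297.50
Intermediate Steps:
X = -1/2 (X = 5/(-10) = 5*(-1/10) = -1/2 ≈ -0.50000)
X*21 + (-8 - 6)*(x + 3) = -1/2*21 + (-8 - 6)*(-25 + 3) = -21/2 - 14*(-22) = -21/2 + 308 = 595/2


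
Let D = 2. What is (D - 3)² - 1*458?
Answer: -457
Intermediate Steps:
(D - 3)² - 1*458 = (2 - 3)² - 1*458 = (-1)² - 458 = 1 - 458 = -457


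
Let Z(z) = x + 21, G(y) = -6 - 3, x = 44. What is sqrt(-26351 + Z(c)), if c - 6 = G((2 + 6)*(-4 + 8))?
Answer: I*sqrt(26286) ≈ 162.13*I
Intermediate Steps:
G(y) = -9
c = -3 (c = 6 - 9 = -3)
Z(z) = 65 (Z(z) = 44 + 21 = 65)
sqrt(-26351 + Z(c)) = sqrt(-26351 + 65) = sqrt(-26286) = I*sqrt(26286)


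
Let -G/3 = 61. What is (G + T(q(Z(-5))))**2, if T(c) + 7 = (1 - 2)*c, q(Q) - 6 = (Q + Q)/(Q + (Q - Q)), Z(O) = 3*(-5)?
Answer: 39204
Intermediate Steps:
Z(O) = -15
G = -183 (G = -3*61 = -183)
q(Q) = 8 (q(Q) = 6 + (Q + Q)/(Q + (Q - Q)) = 6 + (2*Q)/(Q + 0) = 6 + (2*Q)/Q = 6 + 2 = 8)
T(c) = -7 - c (T(c) = -7 + (1 - 2)*c = -7 - c)
(G + T(q(Z(-5))))**2 = (-183 + (-7 - 1*8))**2 = (-183 + (-7 - 8))**2 = (-183 - 15)**2 = (-198)**2 = 39204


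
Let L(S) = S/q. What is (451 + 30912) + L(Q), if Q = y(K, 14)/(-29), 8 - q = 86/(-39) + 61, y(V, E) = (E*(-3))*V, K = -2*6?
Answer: 257398949/8207 ≈ 31363.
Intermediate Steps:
K = -12
y(V, E) = -3*E*V (y(V, E) = (-3*E)*V = -3*E*V)
q = -1981/39 (q = 8 - (86/(-39) + 61) = 8 - (86*(-1/39) + 61) = 8 - (-86/39 + 61) = 8 - 1*2293/39 = 8 - 2293/39 = -1981/39 ≈ -50.795)
Q = -504/29 (Q = -3*14*(-12)/(-29) = 504*(-1/29) = -504/29 ≈ -17.379)
L(S) = -39*S/1981 (L(S) = S/(-1981/39) = S*(-39/1981) = -39*S/1981)
(451 + 30912) + L(Q) = (451 + 30912) - 39/1981*(-504/29) = 31363 + 2808/8207 = 257398949/8207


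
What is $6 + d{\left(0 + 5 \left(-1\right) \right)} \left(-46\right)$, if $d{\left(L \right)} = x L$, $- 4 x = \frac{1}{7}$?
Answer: $- \frac{31}{14} \approx -2.2143$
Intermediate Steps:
$x = - \frac{1}{28}$ ($x = - \frac{1}{4 \cdot 7} = \left(- \frac{1}{4}\right) \frac{1}{7} = - \frac{1}{28} \approx -0.035714$)
$d{\left(L \right)} = - \frac{L}{28}$
$6 + d{\left(0 + 5 \left(-1\right) \right)} \left(-46\right) = 6 + - \frac{0 + 5 \left(-1\right)}{28} \left(-46\right) = 6 + - \frac{0 - 5}{28} \left(-46\right) = 6 + \left(- \frac{1}{28}\right) \left(-5\right) \left(-46\right) = 6 + \frac{5}{28} \left(-46\right) = 6 - \frac{115}{14} = - \frac{31}{14}$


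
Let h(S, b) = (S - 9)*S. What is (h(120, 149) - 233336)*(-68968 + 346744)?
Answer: -61115164416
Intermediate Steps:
h(S, b) = S*(-9 + S) (h(S, b) = (-9 + S)*S = S*(-9 + S))
(h(120, 149) - 233336)*(-68968 + 346744) = (120*(-9 + 120) - 233336)*(-68968 + 346744) = (120*111 - 233336)*277776 = (13320 - 233336)*277776 = -220016*277776 = -61115164416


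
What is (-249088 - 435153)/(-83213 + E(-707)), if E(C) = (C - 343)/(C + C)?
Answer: 69108341/8404438 ≈ 8.2228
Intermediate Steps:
E(C) = (-343 + C)/(2*C) (E(C) = (-343 + C)/((2*C)) = (-343 + C)*(1/(2*C)) = (-343 + C)/(2*C))
(-249088 - 435153)/(-83213 + E(-707)) = (-249088 - 435153)/(-83213 + (½)*(-343 - 707)/(-707)) = -684241/(-83213 + (½)*(-1/707)*(-1050)) = -684241/(-83213 + 75/101) = -684241/(-8404438/101) = -684241*(-101/8404438) = 69108341/8404438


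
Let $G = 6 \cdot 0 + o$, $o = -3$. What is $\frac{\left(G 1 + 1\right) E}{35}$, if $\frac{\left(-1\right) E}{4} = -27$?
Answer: $- \frac{216}{35} \approx -6.1714$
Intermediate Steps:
$G = -3$ ($G = 6 \cdot 0 - 3 = 0 - 3 = -3$)
$E = 108$ ($E = \left(-4\right) \left(-27\right) = 108$)
$\frac{\left(G 1 + 1\right) E}{35} = \frac{\left(\left(-3\right) 1 + 1\right) 108}{35} = \left(-3 + 1\right) 108 \cdot \frac{1}{35} = \left(-2\right) 108 \cdot \frac{1}{35} = \left(-216\right) \frac{1}{35} = - \frac{216}{35}$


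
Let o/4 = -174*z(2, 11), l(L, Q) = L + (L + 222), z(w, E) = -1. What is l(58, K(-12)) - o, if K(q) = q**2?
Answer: -358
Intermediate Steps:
l(L, Q) = 222 + 2*L (l(L, Q) = L + (222 + L) = 222 + 2*L)
o = 696 (o = 4*(-174*(-1)) = 4*174 = 696)
l(58, K(-12)) - o = (222 + 2*58) - 1*696 = (222 + 116) - 696 = 338 - 696 = -358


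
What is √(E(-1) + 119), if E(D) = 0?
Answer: √119 ≈ 10.909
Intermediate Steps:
√(E(-1) + 119) = √(0 + 119) = √119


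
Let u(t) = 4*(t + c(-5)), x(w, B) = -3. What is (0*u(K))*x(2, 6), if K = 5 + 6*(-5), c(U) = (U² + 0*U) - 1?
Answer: 0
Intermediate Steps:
c(U) = -1 + U² (c(U) = (U² + 0) - 1 = U² - 1 = -1 + U²)
K = -25 (K = 5 - 30 = -25)
u(t) = 96 + 4*t (u(t) = 4*(t + (-1 + (-5)²)) = 4*(t + (-1 + 25)) = 4*(t + 24) = 4*(24 + t) = 96 + 4*t)
(0*u(K))*x(2, 6) = (0*(96 + 4*(-25)))*(-3) = (0*(96 - 100))*(-3) = (0*(-4))*(-3) = 0*(-3) = 0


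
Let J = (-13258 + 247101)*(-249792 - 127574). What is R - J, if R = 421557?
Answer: 88244819095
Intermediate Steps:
J = -88244397538 (J = 233843*(-377366) = -88244397538)
R - J = 421557 - 1*(-88244397538) = 421557 + 88244397538 = 88244819095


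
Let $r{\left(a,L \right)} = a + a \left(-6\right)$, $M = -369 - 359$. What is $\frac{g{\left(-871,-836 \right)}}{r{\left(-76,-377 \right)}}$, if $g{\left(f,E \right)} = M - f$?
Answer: $\frac{143}{380} \approx 0.37632$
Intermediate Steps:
$M = -728$ ($M = -369 - 359 = -728$)
$r{\left(a,L \right)} = - 5 a$ ($r{\left(a,L \right)} = a - 6 a = - 5 a$)
$g{\left(f,E \right)} = -728 - f$
$\frac{g{\left(-871,-836 \right)}}{r{\left(-76,-377 \right)}} = \frac{-728 - -871}{\left(-5\right) \left(-76\right)} = \frac{-728 + 871}{380} = 143 \cdot \frac{1}{380} = \frac{143}{380}$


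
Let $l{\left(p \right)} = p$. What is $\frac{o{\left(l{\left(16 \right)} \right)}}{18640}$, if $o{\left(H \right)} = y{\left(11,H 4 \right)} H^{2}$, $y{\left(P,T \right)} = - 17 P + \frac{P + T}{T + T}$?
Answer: $- \frac{23861}{9320} \approx -2.5602$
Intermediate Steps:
$y{\left(P,T \right)} = - 17 P + \frac{P + T}{2 T}$
$o{\left(H \right)} = \frac{H \left(11 - 1492 H\right)}{8}$ ($o{\left(H \right)} = \frac{11 - H 4 \left(-1 + 34 \cdot 11\right)}{2 H 4} H^{2} = \frac{11 - 4 H \left(-1 + 374\right)}{2 \cdot 4 H} H^{2} = \frac{\frac{1}{4 H} \left(11 - 4 H 373\right)}{2} H^{2} = \frac{\frac{1}{4 H} \left(11 - 1492 H\right)}{2} H^{2} = \frac{11 - 1492 H}{8 H} H^{2} = \frac{H \left(11 - 1492 H\right)}{8}$)
$\frac{o{\left(l{\left(16 \right)} \right)}}{18640} = \frac{\frac{1}{8} \cdot 16 \left(11 - 23872\right)}{18640} = \frac{1}{8} \cdot 16 \left(11 - 23872\right) \frac{1}{18640} = \frac{1}{8} \cdot 16 \left(-23861\right) \frac{1}{18640} = \left(-47722\right) \frac{1}{18640} = - \frac{23861}{9320}$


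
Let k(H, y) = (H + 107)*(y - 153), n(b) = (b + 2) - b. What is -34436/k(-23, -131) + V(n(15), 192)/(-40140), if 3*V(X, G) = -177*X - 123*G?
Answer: 6553627/3989916 ≈ 1.6425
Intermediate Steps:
n(b) = 2 (n(b) = (2 + b) - b = 2)
k(H, y) = (-153 + y)*(107 + H) (k(H, y) = (107 + H)*(-153 + y) = (-153 + y)*(107 + H))
V(X, G) = -59*X - 41*G (V(X, G) = (-177*X - 123*G)/3 = -59*X - 41*G)
-34436/k(-23, -131) + V(n(15), 192)/(-40140) = -34436/(-16371 - 153*(-23) + 107*(-131) - 23*(-131)) + (-59*2 - 41*192)/(-40140) = -34436/(-16371 + 3519 - 14017 + 3013) + (-118 - 7872)*(-1/40140) = -34436/(-23856) - 7990*(-1/40140) = -34436*(-1/23856) + 799/4014 = 8609/5964 + 799/4014 = 6553627/3989916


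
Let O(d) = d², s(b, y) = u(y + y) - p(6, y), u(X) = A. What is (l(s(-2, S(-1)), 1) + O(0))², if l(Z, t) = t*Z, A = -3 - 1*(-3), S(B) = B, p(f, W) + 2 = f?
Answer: 16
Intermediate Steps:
p(f, W) = -2 + f
A = 0 (A = -3 + 3 = 0)
u(X) = 0
s(b, y) = -4 (s(b, y) = 0 - (-2 + 6) = 0 - 1*4 = 0 - 4 = -4)
l(Z, t) = Z*t
(l(s(-2, S(-1)), 1) + O(0))² = (-4*1 + 0²)² = (-4 + 0)² = (-4)² = 16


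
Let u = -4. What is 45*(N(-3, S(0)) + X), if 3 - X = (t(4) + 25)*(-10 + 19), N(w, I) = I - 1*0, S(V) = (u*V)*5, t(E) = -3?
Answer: -8775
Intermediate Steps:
S(V) = -20*V (S(V) = -4*V*5 = -20*V)
N(w, I) = I (N(w, I) = I + 0 = I)
X = -195 (X = 3 - (-3 + 25)*(-10 + 19) = 3 - 22*9 = 3 - 1*198 = 3 - 198 = -195)
45*(N(-3, S(0)) + X) = 45*(-20*0 - 195) = 45*(0 - 195) = 45*(-195) = -8775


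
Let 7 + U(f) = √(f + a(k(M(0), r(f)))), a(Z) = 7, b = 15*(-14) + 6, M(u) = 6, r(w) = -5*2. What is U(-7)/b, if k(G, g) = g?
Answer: 7/204 ≈ 0.034314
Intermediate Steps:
r(w) = -10
b = -204 (b = -210 + 6 = -204)
U(f) = -7 + √(7 + f) (U(f) = -7 + √(f + 7) = -7 + √(7 + f))
U(-7)/b = (-7 + √(7 - 7))/(-204) = (-7 + √0)*(-1/204) = (-7 + 0)*(-1/204) = -7*(-1/204) = 7/204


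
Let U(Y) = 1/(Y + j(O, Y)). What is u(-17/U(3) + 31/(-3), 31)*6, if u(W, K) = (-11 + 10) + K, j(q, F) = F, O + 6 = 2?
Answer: 180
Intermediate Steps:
O = -4 (O = -6 + 2 = -4)
U(Y) = 1/(2*Y) (U(Y) = 1/(Y + Y) = 1/(2*Y))
u(W, K) = -1 + K
u(-17/U(3) + 31/(-3), 31)*6 = (-1 + 31)*6 = 30*6 = 180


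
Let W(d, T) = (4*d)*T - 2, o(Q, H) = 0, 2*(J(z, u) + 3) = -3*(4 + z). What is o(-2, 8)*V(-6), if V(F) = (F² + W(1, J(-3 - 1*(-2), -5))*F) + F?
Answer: 0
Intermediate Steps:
J(z, u) = -9 - 3*z/2 (J(z, u) = -3 + (-3*(4 + z))/2 = -3 + (-12 - 3*z)/2 = -3 + (-6 - 3*z/2) = -9 - 3*z/2)
W(d, T) = -2 + 4*T*d (W(d, T) = 4*T*d - 2 = -2 + 4*T*d)
V(F) = F² - 31*F (V(F) = (F² + (-2 + 4*(-9 - 3*(-3 - 1*(-2))/2)*1)*F) + F = (F² + (-2 + 4*(-9 - 3*(-3 + 2)/2)*1)*F) + F = (F² + (-2 + 4*(-9 - 3/2*(-1))*1)*F) + F = (F² + (-2 + 4*(-9 + 3/2)*1)*F) + F = (F² + (-2 + 4*(-15/2)*1)*F) + F = (F² + (-2 - 30)*F) + F = (F² - 32*F) + F = F² - 31*F)
o(-2, 8)*V(-6) = 0*(-6*(-31 - 6)) = 0*(-6*(-37)) = 0*222 = 0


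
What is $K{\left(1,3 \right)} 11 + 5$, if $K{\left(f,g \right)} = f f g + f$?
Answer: $49$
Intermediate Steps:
$K{\left(f,g \right)} = f + g f^{2}$ ($K{\left(f,g \right)} = f^{2} g + f = g f^{2} + f = f + g f^{2}$)
$K{\left(1,3 \right)} 11 + 5 = 1 \left(1 + 1 \cdot 3\right) 11 + 5 = 1 \left(1 + 3\right) 11 + 5 = 1 \cdot 4 \cdot 11 + 5 = 4 \cdot 11 + 5 = 44 + 5 = 49$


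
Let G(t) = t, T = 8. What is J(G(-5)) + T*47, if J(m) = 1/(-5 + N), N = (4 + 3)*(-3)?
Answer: 9775/26 ≈ 375.96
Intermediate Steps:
N = -21 (N = 7*(-3) = -21)
J(m) = -1/26 (J(m) = 1/(-5 - 21) = 1/(-26) = -1/26)
J(G(-5)) + T*47 = -1/26 + 8*47 = -1/26 + 376 = 9775/26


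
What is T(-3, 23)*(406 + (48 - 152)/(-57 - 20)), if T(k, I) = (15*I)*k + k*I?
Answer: -34628064/77 ≈ -4.4972e+5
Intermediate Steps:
T(k, I) = 16*I*k (T(k, I) = 15*I*k + I*k = 16*I*k)
T(-3, 23)*(406 + (48 - 152)/(-57 - 20)) = (16*23*(-3))*(406 + (48 - 152)/(-57 - 20)) = -1104*(406 - 104/(-77)) = -1104*(406 - 104*(-1/77)) = -1104*(406 + 104/77) = -1104*31366/77 = -34628064/77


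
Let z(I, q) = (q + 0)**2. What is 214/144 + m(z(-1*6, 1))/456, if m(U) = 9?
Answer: 515/342 ≈ 1.5058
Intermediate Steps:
z(I, q) = q**2
214/144 + m(z(-1*6, 1))/456 = 214/144 + 9/456 = 214*(1/144) + 9*(1/456) = 107/72 + 3/152 = 515/342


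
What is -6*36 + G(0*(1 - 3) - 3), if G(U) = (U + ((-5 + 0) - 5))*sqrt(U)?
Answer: -216 - 13*I*sqrt(3) ≈ -216.0 - 22.517*I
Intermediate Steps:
G(U) = sqrt(U)*(-10 + U) (G(U) = (U + (-5 - 5))*sqrt(U) = (U - 10)*sqrt(U) = (-10 + U)*sqrt(U) = sqrt(U)*(-10 + U))
-6*36 + G(0*(1 - 3) - 3) = -6*36 + sqrt(0*(1 - 3) - 3)*(-10 + (0*(1 - 3) - 3)) = -216 + sqrt(0*(-2) - 3)*(-10 + (0*(-2) - 3)) = -216 + sqrt(0 - 3)*(-10 + (0 - 3)) = -216 + sqrt(-3)*(-10 - 3) = -216 + (I*sqrt(3))*(-13) = -216 - 13*I*sqrt(3)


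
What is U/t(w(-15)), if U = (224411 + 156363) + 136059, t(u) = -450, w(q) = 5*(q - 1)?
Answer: -516833/450 ≈ -1148.5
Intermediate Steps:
w(q) = -5 + 5*q (w(q) = 5*(-1 + q) = -5 + 5*q)
U = 516833 (U = 380774 + 136059 = 516833)
U/t(w(-15)) = 516833/(-450) = 516833*(-1/450) = -516833/450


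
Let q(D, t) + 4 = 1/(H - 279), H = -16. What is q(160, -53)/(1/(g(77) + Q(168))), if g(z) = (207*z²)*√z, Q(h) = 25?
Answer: -5905/59 - 1449444843*√77/295 ≈ -4.3115e+7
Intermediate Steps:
q(D, t) = -1181/295 (q(D, t) = -4 + 1/(-16 - 279) = -4 + 1/(-295) = -4 - 1/295 = -1181/295)
g(z) = 207*z^(5/2)
q(160, -53)/(1/(g(77) + Q(168))) = -(5905/59 + 1449444843*√77/295) = -1181*(25 + 1227303*√77)/295 = -5905/59 - 1449444843*√77/295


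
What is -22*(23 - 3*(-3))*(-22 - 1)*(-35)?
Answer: -566720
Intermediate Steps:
-22*(23 - 3*(-3))*(-22 - 1)*(-35) = -22*(23 + 9)*(-23)*(-35) = -704*(-23)*(-35) = -22*(-736)*(-35) = 16192*(-35) = -566720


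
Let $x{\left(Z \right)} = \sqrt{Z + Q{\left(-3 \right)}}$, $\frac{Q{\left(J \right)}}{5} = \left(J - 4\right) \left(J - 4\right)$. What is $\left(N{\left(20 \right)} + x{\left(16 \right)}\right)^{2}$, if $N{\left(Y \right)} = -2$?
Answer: $265 - 12 \sqrt{29} \approx 200.38$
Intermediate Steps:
$Q{\left(J \right)} = 5 \left(-4 + J\right)^{2}$ ($Q{\left(J \right)} = 5 \left(J - 4\right) \left(J - 4\right) = 5 \left(-4 + J\right) \left(-4 + J\right) = 5 \left(-4 + J\right)^{2}$)
$x{\left(Z \right)} = \sqrt{245 + Z}$ ($x{\left(Z \right)} = \sqrt{Z + 5 \left(-4 - 3\right)^{2}} = \sqrt{Z + 5 \left(-7\right)^{2}} = \sqrt{Z + 5 \cdot 49} = \sqrt{Z + 245} = \sqrt{245 + Z}$)
$\left(N{\left(20 \right)} + x{\left(16 \right)}\right)^{2} = \left(-2 + \sqrt{245 + 16}\right)^{2} = \left(-2 + \sqrt{261}\right)^{2} = \left(-2 + 3 \sqrt{29}\right)^{2}$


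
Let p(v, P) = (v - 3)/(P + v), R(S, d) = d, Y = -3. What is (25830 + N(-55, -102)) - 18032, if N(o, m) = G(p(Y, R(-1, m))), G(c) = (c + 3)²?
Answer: 9563999/1225 ≈ 7807.3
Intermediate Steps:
p(v, P) = (-3 + v)/(P + v)
G(c) = (3 + c)²
N(o, m) = (3 - 6/(-3 + m))² (N(o, m) = (3 + (-3 - 3)/(m - 3))² = (3 - 6/(-3 + m))²)
(25830 + N(-55, -102)) - 18032 = (25830 + 9*(-5 - 102)²/(-3 - 102)²) - 18032 = (25830 + 9*(-107)²/(-105)²) - 18032 = (25830 + 9*11449*(1/11025)) - 18032 = (25830 + 11449/1225) - 18032 = 31653199/1225 - 18032 = 9563999/1225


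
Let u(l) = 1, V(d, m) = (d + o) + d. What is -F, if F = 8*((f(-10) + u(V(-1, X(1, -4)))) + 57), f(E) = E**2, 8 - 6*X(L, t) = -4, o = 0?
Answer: -1264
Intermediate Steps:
X(L, t) = 2 (X(L, t) = 4/3 - 1/6*(-4) = 4/3 + 2/3 = 2)
V(d, m) = 2*d (V(d, m) = (d + 0) + d = d + d = 2*d)
F = 1264 (F = 8*(((-10)**2 + 1) + 57) = 8*((100 + 1) + 57) = 8*(101 + 57) = 8*158 = 1264)
-F = -1*1264 = -1264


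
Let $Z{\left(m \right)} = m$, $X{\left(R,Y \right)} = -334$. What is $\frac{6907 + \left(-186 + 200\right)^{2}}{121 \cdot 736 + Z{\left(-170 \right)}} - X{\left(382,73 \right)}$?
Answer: $\frac{29695027}{88886} \approx 334.08$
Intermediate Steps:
$\frac{6907 + \left(-186 + 200\right)^{2}}{121 \cdot 736 + Z{\left(-170 \right)}} - X{\left(382,73 \right)} = \frac{6907 + \left(-186 + 200\right)^{2}}{121 \cdot 736 - 170} - -334 = \frac{6907 + 14^{2}}{89056 - 170} + 334 = \frac{6907 + 196}{88886} + 334 = 7103 \cdot \frac{1}{88886} + 334 = \frac{7103}{88886} + 334 = \frac{29695027}{88886}$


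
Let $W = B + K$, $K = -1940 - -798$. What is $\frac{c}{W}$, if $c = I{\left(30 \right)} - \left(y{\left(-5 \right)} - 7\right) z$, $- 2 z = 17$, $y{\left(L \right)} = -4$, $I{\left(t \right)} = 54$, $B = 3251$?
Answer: $- \frac{79}{4218} \approx -0.018729$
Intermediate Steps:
$z = - \frac{17}{2}$ ($z = \left(- \frac{1}{2}\right) 17 = - \frac{17}{2} \approx -8.5$)
$K = -1142$ ($K = -1940 + 798 = -1142$)
$W = 2109$ ($W = 3251 - 1142 = 2109$)
$c = - \frac{79}{2}$ ($c = 54 - \left(-4 - 7\right) \left(- \frac{17}{2}\right) = 54 - \left(-11\right) \left(- \frac{17}{2}\right) = 54 - \frac{187}{2} = - \frac{79}{2} \approx -39.5$)
$\frac{c}{W} = - \frac{79}{2 \cdot 2109} = \left(- \frac{79}{2}\right) \frac{1}{2109} = - \frac{79}{4218}$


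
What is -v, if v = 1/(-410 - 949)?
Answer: 1/1359 ≈ 0.00073584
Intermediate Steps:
v = -1/1359 (v = 1/(-1359) = -1/1359 ≈ -0.00073584)
-v = -1*(-1/1359) = 1/1359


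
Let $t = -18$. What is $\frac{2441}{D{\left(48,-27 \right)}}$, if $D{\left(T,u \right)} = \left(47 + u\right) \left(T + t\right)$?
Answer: $\frac{2441}{600} \approx 4.0683$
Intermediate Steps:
$D{\left(T,u \right)} = \left(-18 + T\right) \left(47 + u\right)$ ($D{\left(T,u \right)} = \left(47 + u\right) \left(T - 18\right) = \left(47 + u\right) \left(-18 + T\right) = \left(-18 + T\right) \left(47 + u\right)$)
$\frac{2441}{D{\left(48,-27 \right)}} = \frac{2441}{-846 - -486 + 47 \cdot 48 + 48 \left(-27\right)} = \frac{2441}{-846 + 486 + 2256 - 1296} = \frac{2441}{600}$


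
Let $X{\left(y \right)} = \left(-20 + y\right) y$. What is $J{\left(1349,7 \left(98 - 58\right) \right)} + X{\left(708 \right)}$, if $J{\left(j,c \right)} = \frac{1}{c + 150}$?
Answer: $\frac{209454721}{430} \approx 4.871 \cdot 10^{5}$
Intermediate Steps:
$J{\left(j,c \right)} = \frac{1}{150 + c}$
$X{\left(y \right)} = y \left(-20 + y\right)$
$J{\left(1349,7 \left(98 - 58\right) \right)} + X{\left(708 \right)} = \frac{1}{150 + 7 \left(98 - 58\right)} + 708 \left(-20 + 708\right) = \frac{1}{150 + 7 \left(98 - 58\right)} + 708 \cdot 688 = \frac{1}{150 + 7 \cdot 40} + 487104 = \frac{1}{150 + 280} + 487104 = \frac{1}{430} + 487104 = \frac{209454721}{430}$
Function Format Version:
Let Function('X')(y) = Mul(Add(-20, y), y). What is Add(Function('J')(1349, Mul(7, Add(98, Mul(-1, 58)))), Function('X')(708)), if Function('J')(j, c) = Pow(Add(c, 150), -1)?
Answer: Rational(209454721, 430) ≈ 4.8710e+5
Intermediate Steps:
Function('J')(j, c) = Pow(Add(150, c), -1)
Function('X')(y) = Mul(y, Add(-20, y))
Add(Function('J')(1349, Mul(7, Add(98, Mul(-1, 58)))), Function('X')(708)) = Add(Pow(Add(150, Mul(7, Add(98, Mul(-1, 58)))), -1), Mul(708, Add(-20, 708))) = Add(Pow(Add(150, Mul(7, Add(98, -58))), -1), Mul(708, 688)) = Add(Pow(Add(150, Mul(7, 40)), -1), 487104) = Add(Pow(Add(150, 280), -1), 487104) = Add(Pow(430, -1), 487104) = Add(Rational(1, 430), 487104) = Rational(209454721, 430)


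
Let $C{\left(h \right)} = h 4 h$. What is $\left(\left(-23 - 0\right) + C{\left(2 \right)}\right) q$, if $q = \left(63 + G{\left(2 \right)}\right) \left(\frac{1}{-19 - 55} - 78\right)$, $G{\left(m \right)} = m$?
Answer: $\frac{2626715}{74} \approx 35496.0$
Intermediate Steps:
$C{\left(h \right)} = 4 h^{2}$ ($C{\left(h \right)} = 4 h h = 4 h^{2}$)
$q = - \frac{375245}{74}$ ($q = \left(63 + 2\right) \left(\frac{1}{-19 - 55} - 78\right) = 65 \left(\frac{1}{-74} - 78\right) = 65 \left(- \frac{1}{74} - 78\right) = 65 \left(- \frac{5773}{74}\right) = - \frac{375245}{74} \approx -5070.9$)
$\left(\left(-23 - 0\right) + C{\left(2 \right)}\right) q = \left(\left(-23 - 0\right) + 4 \cdot 2^{2}\right) \left(- \frac{375245}{74}\right) = \left(\left(-23 + 0\right) + 4 \cdot 4\right) \left(- \frac{375245}{74}\right) = \left(-23 + 16\right) \left(- \frac{375245}{74}\right) = \left(-7\right) \left(- \frac{375245}{74}\right) = \frac{2626715}{74}$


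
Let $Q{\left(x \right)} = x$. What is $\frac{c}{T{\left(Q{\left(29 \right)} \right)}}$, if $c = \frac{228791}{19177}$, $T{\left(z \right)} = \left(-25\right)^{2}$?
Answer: $\frac{228791}{11985625} \approx 0.019089$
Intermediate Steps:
$T{\left(z \right)} = 625$
$c = \frac{228791}{19177}$ ($c = 228791 \cdot \frac{1}{19177} = \frac{228791}{19177} \approx 11.93$)
$\frac{c}{T{\left(Q{\left(29 \right)} \right)}} = \frac{228791}{19177 \cdot 625} = \frac{228791}{19177} \cdot \frac{1}{625} = \frac{228791}{11985625}$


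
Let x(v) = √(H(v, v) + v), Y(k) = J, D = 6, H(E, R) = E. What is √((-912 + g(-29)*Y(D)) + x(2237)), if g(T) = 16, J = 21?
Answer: √(-576 + √4474) ≈ 22.564*I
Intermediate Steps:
Y(k) = 21
x(v) = √2*√v (x(v) = √(v + v) = √(2*v) = √2*√v)
√((-912 + g(-29)*Y(D)) + x(2237)) = √((-912 + 16*21) + √2*√2237) = √((-912 + 336) + √4474) = √(-576 + √4474)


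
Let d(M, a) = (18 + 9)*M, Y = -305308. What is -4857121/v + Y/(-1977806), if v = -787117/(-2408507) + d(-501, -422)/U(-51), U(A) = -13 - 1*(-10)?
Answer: -11566934737177425621/10740223490737540 ≈ -1077.0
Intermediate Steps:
d(M, a) = 27*M
U(A) = -3 (U(A) = -13 + 10 = -3)
v = 10860745180/2408507 (v = -787117/(-2408507) + (27*(-501))/(-3) = -787117*(-1/2408507) - 13527*(-⅓) = 787117/2408507 + 4509 = 10860745180/2408507 ≈ 4509.3)
-4857121/v + Y/(-1977806) = -4857121/10860745180/2408507 - 305308/(-1977806) = -4857121*2408507/10860745180 - 305308*(-1/1977806) = -11698409928347/10860745180 + 152654/988903 = -11566934737177425621/10740223490737540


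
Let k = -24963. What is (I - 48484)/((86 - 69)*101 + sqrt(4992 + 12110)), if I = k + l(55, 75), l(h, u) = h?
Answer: -7412592/172411 + 73392*sqrt(17102)/2930987 ≈ -39.719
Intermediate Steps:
I = -24908 (I = -24963 + 55 = -24908)
(I - 48484)/((86 - 69)*101 + sqrt(4992 + 12110)) = (-24908 - 48484)/((86 - 69)*101 + sqrt(4992 + 12110)) = -73392/(17*101 + sqrt(17102)) = -73392/(1717 + sqrt(17102))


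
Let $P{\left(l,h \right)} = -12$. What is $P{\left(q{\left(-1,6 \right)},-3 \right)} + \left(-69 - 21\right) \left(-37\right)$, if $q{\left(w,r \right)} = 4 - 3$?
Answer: $3318$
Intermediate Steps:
$q{\left(w,r \right)} = 1$ ($q{\left(w,r \right)} = 4 - 3 = 1$)
$P{\left(q{\left(-1,6 \right)},-3 \right)} + \left(-69 - 21\right) \left(-37\right) = -12 + \left(-69 - 21\right) \left(-37\right) = -12 - -3330 = -12 + 3330 = 3318$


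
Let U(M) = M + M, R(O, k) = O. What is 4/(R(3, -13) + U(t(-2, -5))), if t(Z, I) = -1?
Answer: 4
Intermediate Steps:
U(M) = 2*M
4/(R(3, -13) + U(t(-2, -5))) = 4/(3 + 2*(-1)) = 4/(3 - 2) = 4/1 = 4*1 = 4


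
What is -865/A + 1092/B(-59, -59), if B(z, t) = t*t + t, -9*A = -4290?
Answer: -731853/489346 ≈ -1.4956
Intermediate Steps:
A = 1430/3 (A = -⅑*(-4290) = 1430/3 ≈ 476.67)
B(z, t) = t + t² (B(z, t) = t² + t = t + t²)
-865/A + 1092/B(-59, -59) = -865/1430/3 + 1092/((-59*(1 - 59))) = -865*3/1430 + 1092/((-59*(-58))) = -519/286 + 1092/3422 = -519/286 + 1092*(1/3422) = -519/286 + 546/1711 = -731853/489346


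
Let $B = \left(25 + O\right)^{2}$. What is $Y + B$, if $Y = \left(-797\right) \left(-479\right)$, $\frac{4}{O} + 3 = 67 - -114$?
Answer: $\frac{3028904252}{7921} \approx 3.8239 \cdot 10^{5}$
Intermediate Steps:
$O = \frac{2}{89}$ ($O = \frac{4}{-3 + \left(67 - -114\right)} = \frac{4}{-3 + \left(67 + 114\right)} = \frac{4}{-3 + 181} = \frac{4}{178} = 4 \cdot \frac{1}{178} = \frac{2}{89} \approx 0.022472$)
$B = \frac{4959529}{7921}$ ($B = \left(25 + \frac{2}{89}\right)^{2} = \left(\frac{2227}{89}\right)^{2} = \frac{4959529}{7921} \approx 626.12$)
$Y = 381763$
$Y + B = 381763 + \frac{4959529}{7921} = \frac{3028904252}{7921}$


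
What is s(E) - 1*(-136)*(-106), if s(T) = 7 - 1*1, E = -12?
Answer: -14410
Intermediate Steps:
s(T) = 6 (s(T) = 7 - 1 = 6)
s(E) - 1*(-136)*(-106) = 6 - 1*(-136)*(-106) = 6 + 136*(-106) = 6 - 14416 = -14410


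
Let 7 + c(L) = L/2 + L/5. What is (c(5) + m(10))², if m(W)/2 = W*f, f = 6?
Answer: 54289/4 ≈ 13572.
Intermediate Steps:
m(W) = 12*W (m(W) = 2*(W*6) = 2*(6*W) = 12*W)
c(L) = -7 + 7*L/10 (c(L) = -7 + (L/2 + L/5) = -7 + 7*L/10)
(c(5) + m(10))² = ((-7 + (7/10)*5) + 12*10)² = ((-7 + 7/2) + 120)² = (-7/2 + 120)² = (233/2)² = 54289/4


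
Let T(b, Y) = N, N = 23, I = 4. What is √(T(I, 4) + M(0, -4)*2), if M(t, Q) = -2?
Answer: √19 ≈ 4.3589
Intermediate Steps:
T(b, Y) = 23
√(T(I, 4) + M(0, -4)*2) = √(23 - 2*2) = √(23 - 4) = √19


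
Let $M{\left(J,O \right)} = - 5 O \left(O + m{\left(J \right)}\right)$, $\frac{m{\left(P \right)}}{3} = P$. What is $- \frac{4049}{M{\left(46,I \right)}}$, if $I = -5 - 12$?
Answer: $- \frac{4049}{10285} \approx -0.39368$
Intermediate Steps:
$m{\left(P \right)} = 3 P$
$I = -17$ ($I = -5 - 12 = -17$)
$M{\left(J,O \right)} = - 5 O \left(O + 3 J\right)$
$- \frac{4049}{M{\left(46,I \right)}} = - \frac{4049}{\left(-5\right) \left(-17\right) \left(-17 + 3 \cdot 46\right)} = - \frac{4049}{\left(-5\right) \left(-17\right) \left(-17 + 138\right)} = - \frac{4049}{\left(-5\right) \left(-17\right) 121} = - \frac{4049}{10285}$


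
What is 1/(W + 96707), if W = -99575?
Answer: -1/2868 ≈ -0.00034868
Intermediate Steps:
1/(W + 96707) = 1/(-99575 + 96707) = 1/(-2868) = -1/2868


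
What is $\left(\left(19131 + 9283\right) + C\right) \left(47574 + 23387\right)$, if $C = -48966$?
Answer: $-1458390472$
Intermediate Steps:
$\left(\left(19131 + 9283\right) + C\right) \left(47574 + 23387\right) = \left(\left(19131 + 9283\right) - 48966\right) \left(47574 + 23387\right) = \left(28414 - 48966\right) 70961 = \left(-20552\right) 70961 = -1458390472$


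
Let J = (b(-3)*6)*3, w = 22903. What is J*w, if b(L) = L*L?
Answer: 3710286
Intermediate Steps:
b(L) = L**2
J = 162 (J = ((-3)**2*6)*3 = (9*6)*3 = 54*3 = 162)
J*w = 162*22903 = 3710286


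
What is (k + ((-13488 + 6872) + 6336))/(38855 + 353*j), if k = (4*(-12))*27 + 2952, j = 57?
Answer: 43/1843 ≈ 0.023332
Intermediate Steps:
k = 1656 (k = -48*27 + 2952 = -1296 + 2952 = 1656)
(k + ((-13488 + 6872) + 6336))/(38855 + 353*j) = (1656 + ((-13488 + 6872) + 6336))/(38855 + 353*57) = (1656 + (-6616 + 6336))/(38855 + 20121) = (1656 - 280)/58976 = 1376*(1/58976) = 43/1843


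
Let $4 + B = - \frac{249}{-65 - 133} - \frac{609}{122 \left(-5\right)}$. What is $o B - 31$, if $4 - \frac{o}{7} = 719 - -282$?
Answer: $\frac{122197351}{10065} \approx 12141.0$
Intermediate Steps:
$o = -6979$ ($o = 28 - 7 \left(719 - -282\right) = 28 - 7 \left(719 + 282\right) = 28 - 7007 = -6979$)
$B = - \frac{17554}{10065}$ ($B = -4 - \left(- \frac{609}{610} + \frac{249}{-65 - 133}\right) = -4 - \left(- \frac{609}{610} + \frac{249}{-198}\right) = -4 + \left(\left(-249\right) \left(- \frac{1}{198}\right) + \frac{609}{610}\right) = -4 + \left(\frac{83}{66} + \frac{609}{610}\right) = -4 + \frac{22706}{10065} = - \frac{17554}{10065} \approx -1.7441$)
$o B - 31 = \left(-6979\right) \left(- \frac{17554}{10065}\right) - 31 = \frac{122509366}{10065} - 31 = \frac{122197351}{10065}$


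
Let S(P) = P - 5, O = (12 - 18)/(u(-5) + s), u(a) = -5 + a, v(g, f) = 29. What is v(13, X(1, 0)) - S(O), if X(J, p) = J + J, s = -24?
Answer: 575/17 ≈ 33.824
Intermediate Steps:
X(J, p) = 2*J
O = 3/17 (O = (12 - 18)/((-5 - 5) - 24) = -6/(-10 - 24) = -6/(-34) = -6*(-1/34) = 3/17 ≈ 0.17647)
S(P) = -5 + P
v(13, X(1, 0)) - S(O) = 29 - (-5 + 3/17) = 29 - 1*(-82/17) = 29 + 82/17 = 575/17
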